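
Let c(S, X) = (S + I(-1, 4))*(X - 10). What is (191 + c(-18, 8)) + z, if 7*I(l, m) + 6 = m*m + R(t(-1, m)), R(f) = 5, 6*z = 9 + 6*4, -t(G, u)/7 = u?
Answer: 3195/14 ≈ 228.21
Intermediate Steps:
t(G, u) = -7*u
z = 11/2 (z = (9 + 6*4)/6 = (9 + 24)/6 = (⅙)*33 = 11/2 ≈ 5.5000)
I(l, m) = -⅐ + m²/7 (I(l, m) = -6/7 + (m*m + 5)/7 = -6/7 + (m² + 5)/7 = -6/7 + (5 + m²)/7 = -6/7 + (5/7 + m²/7) = -⅐ + m²/7)
c(S, X) = (-10 + X)*(15/7 + S) (c(S, X) = (S + (-⅐ + (⅐)*4²))*(X - 10) = (S + (-⅐ + (⅐)*16))*(-10 + X) = (S + (-⅐ + 16/7))*(-10 + X) = (S + 15/7)*(-10 + X) = (15/7 + S)*(-10 + X) = (-10 + X)*(15/7 + S))
(191 + c(-18, 8)) + z = (191 + (-150/7 - 10*(-18) + (15/7)*8 - 18*8)) + 11/2 = (191 + (-150/7 + 180 + 120/7 - 144)) + 11/2 = (191 + 222/7) + 11/2 = 1559/7 + 11/2 = 3195/14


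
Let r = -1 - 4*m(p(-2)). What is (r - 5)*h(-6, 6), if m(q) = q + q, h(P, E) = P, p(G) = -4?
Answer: -156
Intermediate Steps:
m(q) = 2*q
r = 31 (r = -1 - 8*(-4) = -1 - 4*(-8) = -1 + 32 = 31)
(r - 5)*h(-6, 6) = (31 - 5)*(-6) = 26*(-6) = -156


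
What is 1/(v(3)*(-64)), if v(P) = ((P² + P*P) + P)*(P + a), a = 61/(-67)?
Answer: -67/188160 ≈ -0.00035608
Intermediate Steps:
a = -61/67 (a = 61*(-1/67) = -61/67 ≈ -0.91045)
v(P) = (-61/67 + P)*(P + 2*P²) (v(P) = ((P² + P*P) + P)*(P - 61/67) = ((P² + P²) + P)*(-61/67 + P) = (2*P² + P)*(-61/67 + P) = (P + 2*P²)*(-61/67 + P) = (-61/67 + P)*(P + 2*P²))
1/(v(3)*(-64)) = 1/(((1/67)*3*(-61 - 55*3 + 134*3²))*(-64)) = 1/(((1/67)*3*(-61 - 165 + 134*9))*(-64)) = 1/(((1/67)*3*(-61 - 165 + 1206))*(-64)) = 1/(((1/67)*3*980)*(-64)) = 1/((2940/67)*(-64)) = 1/(-188160/67) = -67/188160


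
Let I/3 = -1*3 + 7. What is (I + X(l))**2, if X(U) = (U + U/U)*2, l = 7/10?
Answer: 5929/25 ≈ 237.16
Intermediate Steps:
I = 12 (I = 3*(-1*3 + 7) = 3*(-3 + 7) = 3*4 = 12)
l = 7/10 (l = 7*(1/10) = 7/10 ≈ 0.70000)
X(U) = 2 + 2*U (X(U) = (U + 1)*2 = (1 + U)*2 = 2 + 2*U)
(I + X(l))**2 = (12 + (2 + 2*(7/10)))**2 = (12 + (2 + 7/5))**2 = (12 + 17/5)**2 = (77/5)**2 = 5929/25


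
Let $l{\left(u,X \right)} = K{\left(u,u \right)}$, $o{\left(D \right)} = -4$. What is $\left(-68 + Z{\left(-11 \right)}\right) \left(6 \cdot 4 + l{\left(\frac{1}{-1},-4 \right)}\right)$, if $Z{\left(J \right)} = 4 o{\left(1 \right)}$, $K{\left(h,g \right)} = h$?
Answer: $-1932$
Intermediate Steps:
$l{\left(u,X \right)} = u$
$Z{\left(J \right)} = -16$ ($Z{\left(J \right)} = 4 \left(-4\right) = -16$)
$\left(-68 + Z{\left(-11 \right)}\right) \left(6 \cdot 4 + l{\left(\frac{1}{-1},-4 \right)}\right) = \left(-68 - 16\right) \left(6 \cdot 4 + \frac{1}{-1}\right) = - 84 \left(24 - 1\right) = \left(-84\right) 23 = -1932$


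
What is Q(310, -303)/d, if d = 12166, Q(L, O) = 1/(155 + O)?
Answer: -1/1800568 ≈ -5.5538e-7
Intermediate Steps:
Q(310, -303)/d = 1/((155 - 303)*12166) = (1/12166)/(-148) = -1/148*1/12166 = -1/1800568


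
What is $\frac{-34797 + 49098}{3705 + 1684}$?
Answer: $\frac{14301}{5389} \approx 2.6537$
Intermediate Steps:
$\frac{-34797 + 49098}{3705 + 1684} = \frac{14301}{5389}$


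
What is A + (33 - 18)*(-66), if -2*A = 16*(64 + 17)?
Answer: -1638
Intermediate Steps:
A = -648 (A = -8*(64 + 17) = -8*81 = -1/2*1296 = -648)
A + (33 - 18)*(-66) = -648 + (33 - 18)*(-66) = -648 + 15*(-66) = -648 - 990 = -1638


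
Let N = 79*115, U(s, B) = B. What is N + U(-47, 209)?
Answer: 9294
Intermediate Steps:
N = 9085
N + U(-47, 209) = 9085 + 209 = 9294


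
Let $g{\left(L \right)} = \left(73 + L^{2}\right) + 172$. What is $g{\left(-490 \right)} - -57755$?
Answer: $298100$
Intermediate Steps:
$g{\left(L \right)} = 245 + L^{2}$
$g{\left(-490 \right)} - -57755 = \left(245 + \left(-490\right)^{2}\right) - -57755 = \left(245 + 240100\right) + 57755 = 240345 + 57755 = 298100$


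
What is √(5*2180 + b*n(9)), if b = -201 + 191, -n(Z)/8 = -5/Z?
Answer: 10*√977/3 ≈ 104.19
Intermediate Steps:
n(Z) = 40/Z (n(Z) = -(-40)/Z = 40/Z)
b = -10
√(5*2180 + b*n(9)) = √(5*2180 - 400/9) = √(10900 - 400/9) = √(97700/9) = 10*√977/3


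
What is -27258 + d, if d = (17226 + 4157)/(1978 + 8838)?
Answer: -294801145/10816 ≈ -27256.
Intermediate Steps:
d = 21383/10816 ≈ 1.9770
-27258 + d = -27258 + 21383/10816 = -294801145/10816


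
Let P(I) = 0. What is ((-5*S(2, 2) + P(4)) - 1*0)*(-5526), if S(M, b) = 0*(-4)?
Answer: 0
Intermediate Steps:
S(M, b) = 0
((-5*S(2, 2) + P(4)) - 1*0)*(-5526) = ((-5*0 + 0) - 1*0)*(-5526) = ((0 + 0) + 0)*(-5526) = (0 + 0)*(-5526) = 0*(-5526) = 0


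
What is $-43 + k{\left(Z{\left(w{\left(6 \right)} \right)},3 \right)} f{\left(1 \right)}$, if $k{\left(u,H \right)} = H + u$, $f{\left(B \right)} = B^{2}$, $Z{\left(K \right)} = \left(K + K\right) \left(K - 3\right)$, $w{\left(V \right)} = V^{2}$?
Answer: $2336$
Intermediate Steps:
$Z{\left(K \right)} = 2 K \left(-3 + K\right)$
$-43 + k{\left(Z{\left(w{\left(6 \right)} \right)},3 \right)} f{\left(1 \right)} = -43 + \left(3 + 2 \cdot 6^{2} \left(-3 + 6^{2}\right)\right) 1^{2} = -43 + \left(3 + 2 \cdot 36 \left(-3 + 36\right)\right) 1 = -43 + \left(3 + 2 \cdot 36 \cdot 33\right) 1 = -43 + \left(3 + 2376\right) 1 = -43 + 2379 \cdot 1 = -43 + 2379 = 2336$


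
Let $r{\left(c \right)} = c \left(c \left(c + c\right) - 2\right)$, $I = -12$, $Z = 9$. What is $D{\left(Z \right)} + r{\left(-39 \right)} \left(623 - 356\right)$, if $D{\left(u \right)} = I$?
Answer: $-31655532$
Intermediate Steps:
$r{\left(c \right)} = c \left(-2 + 2 c^{2}\right)$ ($r{\left(c \right)} = c \left(c 2 c - 2\right) = c \left(2 c^{2} - 2\right) = c \left(-2 + 2 c^{2}\right)$)
$D{\left(u \right)} = -12$
$D{\left(Z \right)} + r{\left(-39 \right)} \left(623 - 356\right) = -12 + 2 \left(-39\right) \left(-1 + \left(-39\right)^{2}\right) \left(623 - 356\right) = -12 + 2 \left(-39\right) \left(-1 + 1521\right) \left(623 - 356\right) = -12 + 2 \left(-39\right) 1520 \cdot 267 = -12 - 31655520 = -31655532$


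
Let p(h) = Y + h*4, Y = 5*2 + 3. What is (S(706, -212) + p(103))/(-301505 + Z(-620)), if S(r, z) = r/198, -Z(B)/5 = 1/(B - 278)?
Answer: -38100344/26804397015 ≈ -0.0014214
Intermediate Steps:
Z(B) = -5/(-278 + B) (Z(B) = -5/(B - 278) = -5/(-278 + B))
S(r, z) = r/198 (S(r, z) = r*(1/198) = r/198)
Y = 13 (Y = 10 + 3 = 13)
p(h) = 13 + 4*h (p(h) = 13 + h*4 = 13 + 4*h)
(S(706, -212) + p(103))/(-301505 + Z(-620)) = ((1/198)*706 + (13 + 4*103))/(-301505 - 5/(-278 - 620)) = (353/99 + (13 + 412))/(-301505 - 5/(-898)) = (353/99 + 425)/(-301505 - 5*(-1/898)) = 42428/(99*(-301505 + 5/898)) = 42428/(99*(-270751485/898)) = (42428/99)*(-898/270751485) = -38100344/26804397015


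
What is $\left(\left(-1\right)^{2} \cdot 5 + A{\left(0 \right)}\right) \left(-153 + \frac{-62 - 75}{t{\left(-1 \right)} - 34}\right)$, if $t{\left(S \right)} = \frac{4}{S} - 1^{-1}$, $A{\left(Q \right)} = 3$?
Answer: $- \frac{46640}{39} \approx -1195.9$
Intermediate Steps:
$t{\left(S \right)} = -1 + \frac{4}{S}$ ($t{\left(S \right)} = \frac{4}{S} - 1 = -1 + \frac{4}{S}$)
$\left(\left(-1\right)^{2} \cdot 5 + A{\left(0 \right)}\right) \left(-153 + \frac{-62 - 75}{t{\left(-1 \right)} - 34}\right) = \left(\left(-1\right)^{2} \cdot 5 + 3\right) \left(-153 + \frac{-62 - 75}{\frac{4 - -1}{-1} - 34}\right) = \left(1 \cdot 5 + 3\right) \left(-153 - \frac{137}{- (4 + 1) - 34}\right) = \left(5 + 3\right) \left(-153 - \frac{137}{\left(-1\right) 5 - 34}\right) = 8 \left(-153 - \frac{137}{-5 - 34}\right) = 8 \left(-153 - \frac{137}{-39}\right) = 8 \left(-153 - - \frac{137}{39}\right) = 8 \left(-153 + \frac{137}{39}\right) = 8 \left(- \frac{5830}{39}\right) = - \frac{46640}{39}$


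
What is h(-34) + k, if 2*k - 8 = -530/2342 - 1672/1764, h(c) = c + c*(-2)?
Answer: 38640893/1032822 ≈ 37.413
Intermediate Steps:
h(c) = -c (h(c) = c - 2*c = -c)
k = 3524945/1032822 (k = 4 + (-530/2342 - 1672/1764)/2 = 4 + (-530*1/2342 - 1672*1/1764)/2 = 4 + (-265/1171 - 418/441)/2 = 4 + (1/2)*(-606343/516411) = 4 - 606343/1032822 = 3524945/1032822 ≈ 3.4129)
h(-34) + k = -1*(-34) + 3524945/1032822 = 34 + 3524945/1032822 = 38640893/1032822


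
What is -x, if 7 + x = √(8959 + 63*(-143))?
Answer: 7 - 5*I*√2 ≈ 7.0 - 7.0711*I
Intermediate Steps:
x = -7 + 5*I*√2 (x = -7 + √(8959 + 63*(-143)) = -7 + √(8959 - 9009) = -7 + √(-50) = -7 + 5*I*√2 ≈ -7.0 + 7.0711*I)
-x = -(-7 + 5*I*√2) = 7 - 5*I*√2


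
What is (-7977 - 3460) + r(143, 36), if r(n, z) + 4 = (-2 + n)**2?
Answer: 8440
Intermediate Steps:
r(n, z) = -4 + (-2 + n)**2
(-7977 - 3460) + r(143, 36) = (-7977 - 3460) + 143*(-4 + 143) = -11437 + 143*139 = -11437 + 19877 = 8440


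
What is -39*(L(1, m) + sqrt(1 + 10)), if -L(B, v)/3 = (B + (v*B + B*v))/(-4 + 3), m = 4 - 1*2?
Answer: -585 - 39*sqrt(11) ≈ -714.35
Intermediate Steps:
m = 2 (m = 4 - 2 = 2)
L(B, v) = 3*B + 6*B*v (L(B, v) = -3*(B + (v*B + B*v))/(-4 + 3) = -3*(B + (B*v + B*v))/(-1) = -3*(B + 2*B*v)*(-1) = -3*(-B - 2*B*v) = 3*B + 6*B*v)
-39*(L(1, m) + sqrt(1 + 10)) = -39*(3*1*(1 + 2*2) + sqrt(1 + 10)) = -39*(3*1*(1 + 4) + sqrt(11)) = -39*(3*1*5 + sqrt(11)) = -39*(15 + sqrt(11)) = -585 - 39*sqrt(11)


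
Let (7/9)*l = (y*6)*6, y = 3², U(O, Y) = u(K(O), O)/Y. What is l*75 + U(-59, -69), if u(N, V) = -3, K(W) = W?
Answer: 5030107/161 ≈ 31243.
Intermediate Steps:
U(O, Y) = -3/Y
y = 9
l = 2916/7 (l = 9*((9*6)*6)/7 = 9*(54*6)/7 = (9/7)*324 = 2916/7 ≈ 416.57)
l*75 + U(-59, -69) = (2916/7)*75 - 3/(-69) = 218700/7 - 3*(-1/69) = 218700/7 + 1/23 = 5030107/161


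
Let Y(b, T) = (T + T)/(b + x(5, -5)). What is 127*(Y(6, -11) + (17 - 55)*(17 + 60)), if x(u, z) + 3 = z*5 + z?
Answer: -10030460/27 ≈ -3.7150e+5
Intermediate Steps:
x(u, z) = -3 + 6*z (x(u, z) = -3 + (z*5 + z) = -3 + (5*z + z) = -3 + 6*z)
Y(b, T) = 2*T/(-33 + b) (Y(b, T) = (T + T)/(b + (-3 + 6*(-5))) = (2*T)/(b + (-3 - 30)) = (2*T)/(b - 33) = (2*T)/(-33 + b) = 2*T/(-33 + b))
127*(Y(6, -11) + (17 - 55)*(17 + 60)) = 127*(2*(-11)/(-33 + 6) + (17 - 55)*(17 + 60)) = 127*(2*(-11)/(-27) - 38*77) = 127*(2*(-11)*(-1/27) - 2926) = 127*(22/27 - 2926) = 127*(-78980/27) = -10030460/27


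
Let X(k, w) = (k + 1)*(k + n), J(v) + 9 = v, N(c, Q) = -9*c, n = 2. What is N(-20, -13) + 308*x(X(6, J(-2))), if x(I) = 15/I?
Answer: 525/2 ≈ 262.50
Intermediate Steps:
J(v) = -9 + v
X(k, w) = (1 + k)*(2 + k) (X(k, w) = (k + 1)*(k + 2) = (1 + k)*(2 + k))
N(-20, -13) + 308*x(X(6, J(-2))) = -9*(-20) + 308*(15/(2 + 6² + 3*6)) = 180 + 308*(15/(2 + 36 + 18)) = 180 + 308*(15/56) = 180 + 165/2 = 525/2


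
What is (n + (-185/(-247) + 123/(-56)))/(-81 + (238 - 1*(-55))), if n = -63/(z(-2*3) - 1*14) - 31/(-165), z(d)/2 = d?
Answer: 2655467/483843360 ≈ 0.0054883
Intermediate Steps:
z(d) = 2*d
n = 11201/4290 (n = -63/(2*(-2*3) - 1*14) - 31/(-165) = -63/(2*(-6) - 14) - 31*(-1/165) = -63/(-12 - 14) + 31/165 = -63/(-26) + 31/165 = -63*(-1/26) + 31/165 = 63/26 + 31/165 = 11201/4290 ≈ 2.6110)
(n + (-185/(-247) + 123/(-56)))/(-81 + (238 - 1*(-55))) = (11201/4290 + (-185/(-247) + 123/(-56)))/(-81 + (238 - 1*(-55))) = (11201/4290 + (-185*(-1/247) + 123*(-1/56)))/(-81 + (238 + 55)) = (11201/4290 + (185/247 - 123/56))/(-81 + 293) = (11201/4290 - 20021/13832)/212 = (2655467/2282280)*(1/212) = 2655467/483843360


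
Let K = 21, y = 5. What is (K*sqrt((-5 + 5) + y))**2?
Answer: 2205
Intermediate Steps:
(K*sqrt((-5 + 5) + y))**2 = (21*sqrt((-5 + 5) + 5))**2 = (21*sqrt(0 + 5))**2 = (21*sqrt(5))**2 = 2205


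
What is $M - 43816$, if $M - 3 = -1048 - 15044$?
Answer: $-59905$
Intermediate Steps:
$M = -16089$ ($M = 3 - 16092 = -16089$)
$M - 43816 = -16089 - 43816 = -59905$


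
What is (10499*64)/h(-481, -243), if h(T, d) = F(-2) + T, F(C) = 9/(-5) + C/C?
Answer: -3359680/2409 ≈ -1394.6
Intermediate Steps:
F(C) = -⅘ (F(C) = 9*(-⅕) + 1 = -9/5 + 1 = -⅘)
h(T, d) = -⅘ + T
(10499*64)/h(-481, -243) = (10499*64)/(-⅘ - 481) = 671936/(-2409/5) = 671936*(-5/2409) = -3359680/2409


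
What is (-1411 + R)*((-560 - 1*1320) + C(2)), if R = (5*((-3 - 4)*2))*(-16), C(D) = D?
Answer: 546498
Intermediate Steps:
R = 1120 (R = (5*(-7*2))*(-16) = (5*(-14))*(-16) = -70*(-16) = 1120)
(-1411 + R)*((-560 - 1*1320) + C(2)) = (-1411 + 1120)*((-560 - 1*1320) + 2) = -291*((-560 - 1320) + 2) = -291*(-1880 + 2) = -291*(-1878) = 546498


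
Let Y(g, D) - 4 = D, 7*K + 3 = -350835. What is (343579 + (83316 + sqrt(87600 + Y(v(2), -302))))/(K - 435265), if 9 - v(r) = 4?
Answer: -2988265/3397693 - 7*sqrt(87302)/3397693 ≈ -0.88011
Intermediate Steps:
K = -350838/7 (K = -3/7 + (1/7)*(-350835) = -3/7 - 350835/7 = -350838/7 ≈ -50120.)
v(r) = 5 (v(r) = 9 - 1*4 = 9 - 4 = 5)
Y(g, D) = 4 + D
(343579 + (83316 + sqrt(87600 + Y(v(2), -302))))/(K - 435265) = (343579 + (83316 + sqrt(87600 + (4 - 302))))/(-350838/7 - 435265) = (343579 + (83316 + sqrt(87600 - 298)))/(-3397693/7) = (343579 + (83316 + sqrt(87302)))*(-7/3397693) = (426895 + sqrt(87302))*(-7/3397693) = -2988265/3397693 - 7*sqrt(87302)/3397693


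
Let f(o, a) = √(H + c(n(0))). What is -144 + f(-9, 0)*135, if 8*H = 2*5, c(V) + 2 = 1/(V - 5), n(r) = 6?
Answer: -153/2 ≈ -76.500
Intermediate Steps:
c(V) = -2 + 1/(-5 + V) (c(V) = -2 + 1/(V - 5) = -2 + 1/(-5 + V))
H = 5/4 (H = (2*5)/8 = (⅛)*10 = 5/4 ≈ 1.2500)
f(o, a) = ½ (f(o, a) = √(5/4 + (11 - 2*6)/(-5 + 6)) = √(5/4 + (11 - 12)/1) = √(5/4 + 1*(-1)) = √(5/4 - 1) = √(¼) = ½)
-144 + f(-9, 0)*135 = -144 + (½)*135 = -144 + 135/2 = -153/2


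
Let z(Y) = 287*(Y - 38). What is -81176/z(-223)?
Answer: 81176/74907 ≈ 1.0837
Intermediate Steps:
z(Y) = -10906 + 287*Y (z(Y) = 287*(-38 + Y) = -10906 + 287*Y)
-81176/z(-223) = -81176/(-10906 + 287*(-223)) = -81176/(-10906 - 64001) = -81176/(-74907) = -81176*(-1/74907) = 81176/74907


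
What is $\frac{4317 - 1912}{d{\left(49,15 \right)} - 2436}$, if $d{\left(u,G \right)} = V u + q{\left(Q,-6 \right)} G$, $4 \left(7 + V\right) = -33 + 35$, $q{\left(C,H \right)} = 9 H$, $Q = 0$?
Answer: $- \frac{4810}{7129} \approx -0.67471$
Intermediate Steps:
$V = - \frac{13}{2}$ ($V = -7 + \frac{-33 + 35}{4} = -7 + \frac{1}{4} \cdot 2 = -7 + \frac{1}{2} = - \frac{13}{2} \approx -6.5$)
$d{\left(u,G \right)} = - 54 G - \frac{13 u}{2}$ ($d{\left(u,G \right)} = - \frac{13 u}{2} + 9 \left(-6\right) G = - \frac{13 u}{2} - 54 G = - 54 G - \frac{13 u}{2}$)
$\frac{4317 - 1912}{d{\left(49,15 \right)} - 2436} = \frac{4317 - 1912}{\left(\left(-54\right) 15 - \frac{637}{2}\right) - 2436} = \frac{2405}{\left(-810 - \frac{637}{2}\right) - 2436} = \frac{2405}{- \frac{2257}{2} - 2436} = \frac{2405}{- \frac{7129}{2}} = 2405 \left(- \frac{2}{7129}\right) = - \frac{4810}{7129}$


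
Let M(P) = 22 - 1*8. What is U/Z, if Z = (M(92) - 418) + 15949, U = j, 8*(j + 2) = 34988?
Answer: 8743/31090 ≈ 0.28122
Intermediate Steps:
M(P) = 14 (M(P) = 22 - 8 = 14)
j = 8743/2 (j = -2 + (⅛)*34988 = -2 + 8747/2 = 8743/2 ≈ 4371.5)
U = 8743/2 ≈ 4371.5
Z = 15545 (Z = (14 - 418) + 15949 = -404 + 15949 = 15545)
U/Z = (8743/2)/15545 = (8743/2)*(1/15545) = 8743/31090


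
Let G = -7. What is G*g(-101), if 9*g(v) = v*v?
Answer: -71407/9 ≈ -7934.1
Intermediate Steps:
g(v) = v²/9 (g(v) = (v*v)/9 = v²/9)
G*g(-101) = -7*(-101)²/9 = -7*10201/9 = -71407/9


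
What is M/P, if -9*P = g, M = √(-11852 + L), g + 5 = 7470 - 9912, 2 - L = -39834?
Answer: 36*√1749/2447 ≈ 0.61527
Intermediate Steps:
L = 39836 (L = 2 - 1*(-39834) = 2 + 39834 = 39836)
g = -2447 (g = -5 + (7470 - 9912) = -5 - 2442 = -2447)
M = 4*√1749 (M = √(-11852 + 39836) = √27984 = 4*√1749 ≈ 167.28)
P = 2447/9 (P = -⅑*(-2447) = 2447/9 ≈ 271.89)
M/P = (4*√1749)/(2447/9) = (4*√1749)*(9/2447) = 36*√1749/2447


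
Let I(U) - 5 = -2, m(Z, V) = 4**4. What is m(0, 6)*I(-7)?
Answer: 768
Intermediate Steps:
m(Z, V) = 256
I(U) = 3 (I(U) = 5 - 2 = 3)
m(0, 6)*I(-7) = 256*3 = 768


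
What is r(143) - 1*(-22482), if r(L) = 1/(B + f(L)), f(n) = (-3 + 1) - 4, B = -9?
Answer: 337229/15 ≈ 22482.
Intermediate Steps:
f(n) = -6 (f(n) = -2 - 4 = -6)
r(L) = -1/15 (r(L) = 1/(-9 - 6) = 1/(-15) = -1/15)
r(143) - 1*(-22482) = -1/15 - 1*(-22482) = -1/15 + 22482 = 337229/15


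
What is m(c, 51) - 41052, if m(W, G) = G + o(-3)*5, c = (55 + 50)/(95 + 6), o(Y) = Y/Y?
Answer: -40996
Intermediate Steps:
o(Y) = 1
c = 105/101 ≈ 1.0396
m(W, G) = 5 + G (m(W, G) = G + 1*5 = G + 5 = 5 + G)
m(c, 51) - 41052 = (5 + 51) - 41052 = 56 - 41052 = -40996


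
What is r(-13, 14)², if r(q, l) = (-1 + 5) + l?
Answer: 324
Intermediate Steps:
r(q, l) = 4 + l
r(-13, 14)² = (4 + 14)² = 18² = 324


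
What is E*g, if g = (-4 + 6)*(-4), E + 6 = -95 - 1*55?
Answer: 1248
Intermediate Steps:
E = -156 (E = -6 + (-95 - 1*55) = -6 + (-95 - 55) = -6 - 150 = -156)
g = -8 (g = 2*(-4) = -8)
E*g = -156*(-8) = 1248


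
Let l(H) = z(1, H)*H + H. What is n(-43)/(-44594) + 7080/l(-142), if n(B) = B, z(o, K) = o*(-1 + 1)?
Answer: -157859707/3166174 ≈ -49.858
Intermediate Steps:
z(o, K) = 0 (z(o, K) = o*0 = 0)
l(H) = H (l(H) = 0*H + H = 0 + H = H)
n(-43)/(-44594) + 7080/l(-142) = -43/(-44594) + 7080/(-142) = -43*(-1/44594) + 7080*(-1/142) = 43/44594 - 3540/71 = -157859707/3166174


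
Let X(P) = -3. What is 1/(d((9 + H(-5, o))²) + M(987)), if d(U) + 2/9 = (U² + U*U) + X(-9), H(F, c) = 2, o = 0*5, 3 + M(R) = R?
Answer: 9/272365 ≈ 3.3044e-5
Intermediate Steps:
M(R) = -3 + R
o = 0
d(U) = -29/9 + 2*U² (d(U) = -2/9 + ((U² + U*U) - 3) = -2/9 + ((U² + U²) - 3) = -2/9 + (2*U² - 3) = -2/9 + (-3 + 2*U²) = -29/9 + 2*U²)
1/(d((9 + H(-5, o))²) + M(987)) = 1/((-29/9 + 2*((9 + 2)²)²) + (-3 + 987)) = 1/((-29/9 + 2*(11²)²) + 984) = 1/((-29/9 + 2*121²) + 984) = 1/((-29/9 + 2*14641) + 984) = 1/((-29/9 + 29282) + 984) = 1/(263509/9 + 984) = 1/(272365/9) = 9/272365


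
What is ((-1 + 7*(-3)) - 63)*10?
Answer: -850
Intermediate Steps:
((-1 + 7*(-3)) - 63)*10 = ((-1 - 21) - 63)*10 = (-22 - 63)*10 = -85*10 = -850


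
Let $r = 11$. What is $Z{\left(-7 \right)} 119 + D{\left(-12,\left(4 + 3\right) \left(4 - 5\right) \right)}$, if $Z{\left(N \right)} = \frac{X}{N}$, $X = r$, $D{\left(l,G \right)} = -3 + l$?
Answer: $-202$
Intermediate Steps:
$X = 11$
$Z{\left(N \right)} = \frac{11}{N}$
$Z{\left(-7 \right)} 119 + D{\left(-12,\left(4 + 3\right) \left(4 - 5\right) \right)} = \frac{11}{-7} \cdot 119 - 15 = 11 \left(- \frac{1}{7}\right) 119 - 15 = \left(- \frac{11}{7}\right) 119 - 15 = -187 - 15 = -202$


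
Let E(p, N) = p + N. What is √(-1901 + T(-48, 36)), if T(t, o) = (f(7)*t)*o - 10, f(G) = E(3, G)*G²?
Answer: 7*I*√17319 ≈ 921.21*I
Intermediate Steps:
E(p, N) = N + p
f(G) = G²*(3 + G) (f(G) = (G + 3)*G² = (3 + G)*G² = G²*(3 + G))
T(t, o) = -10 + 490*o*t (T(t, o) = ((7²*(3 + 7))*t)*o - 10 = ((49*10)*t)*o - 10 = (490*t)*o - 10 = 490*o*t - 10 = -10 + 490*o*t)
√(-1901 + T(-48, 36)) = √(-1901 + (-10 + 490*36*(-48))) = √(-1901 + (-10 - 846720)) = √(-1901 - 846730) = √(-848631) = 7*I*√17319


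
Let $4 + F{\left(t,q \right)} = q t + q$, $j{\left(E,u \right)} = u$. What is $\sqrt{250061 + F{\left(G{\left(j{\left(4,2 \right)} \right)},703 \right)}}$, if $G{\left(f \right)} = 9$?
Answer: $\sqrt{257087} \approx 507.04$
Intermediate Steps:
$F{\left(t,q \right)} = -4 + q + q t$ ($F{\left(t,q \right)} = -4 + \left(q t + q\right) = -4 + \left(q + q t\right) = -4 + q + q t$)
$\sqrt{250061 + F{\left(G{\left(j{\left(4,2 \right)} \right)},703 \right)}} = \sqrt{250061 + \left(-4 + 703 + 703 \cdot 9\right)} = \sqrt{250061 + \left(-4 + 703 + 6327\right)} = \sqrt{250061 + 7026} = \sqrt{257087}$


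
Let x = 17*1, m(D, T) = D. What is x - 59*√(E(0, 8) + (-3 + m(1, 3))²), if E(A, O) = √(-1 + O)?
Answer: 17 - 59*√(4 + √7) ≈ -135.10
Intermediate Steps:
x = 17
x - 59*√(E(0, 8) + (-3 + m(1, 3))²) = 17 - 59*√(√(-1 + 8) + (-3 + 1)²) = 17 - 59*√(√7 + (-2)²) = 17 - 59*√(√7 + 4) = 17 - 59*√(4 + √7)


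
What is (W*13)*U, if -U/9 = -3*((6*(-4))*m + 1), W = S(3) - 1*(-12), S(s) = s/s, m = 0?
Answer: 4563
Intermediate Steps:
S(s) = 1
W = 13 (W = 1 - 1*(-12) = 1 + 12 = 13)
U = 27 (U = -(-27)*((6*(-4))*0 + 1) = -(-27)*(-24*0 + 1) = -(-27)*(0 + 1) = -(-27) = -9*(-3) = 27)
(W*13)*U = (13*13)*27 = 169*27 = 4563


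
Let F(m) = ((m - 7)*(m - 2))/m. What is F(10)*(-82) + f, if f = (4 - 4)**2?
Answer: -984/5 ≈ -196.80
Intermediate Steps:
F(m) = (-7 + m)*(-2 + m)/m (F(m) = ((-7 + m)*(-2 + m))/m = (-7 + m)*(-2 + m)/m)
f = 0 (f = 0**2 = 0)
F(10)*(-82) + f = (-9 + 10 + 14/10)*(-82) + 0 = (-9 + 10 + 14*(1/10))*(-82) + 0 = (-9 + 10 + 7/5)*(-82) + 0 = (12/5)*(-82) + 0 = -984/5 + 0 = -984/5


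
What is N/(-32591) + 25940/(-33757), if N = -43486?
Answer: 622546362/1100174387 ≈ 0.56586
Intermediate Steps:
N/(-32591) + 25940/(-33757) = -43486/(-32591) + 25940/(-33757) = -43486*(-1/32591) + 25940*(-1/33757) = 43486/32591 - 25940/33757 = 622546362/1100174387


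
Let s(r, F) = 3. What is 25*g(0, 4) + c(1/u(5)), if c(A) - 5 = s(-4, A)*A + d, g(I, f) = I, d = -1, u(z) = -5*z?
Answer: 97/25 ≈ 3.8800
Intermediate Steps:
c(A) = 4 + 3*A (c(A) = 5 + (3*A - 1) = 5 + (-1 + 3*A) = 4 + 3*A)
25*g(0, 4) + c(1/u(5)) = 25*0 + (4 + 3/((-5*5))) = 0 + (4 + 3/(-25)) = 0 + (4 + 3*(-1/25)) = 0 + (4 - 3/25) = 0 + 97/25 = 97/25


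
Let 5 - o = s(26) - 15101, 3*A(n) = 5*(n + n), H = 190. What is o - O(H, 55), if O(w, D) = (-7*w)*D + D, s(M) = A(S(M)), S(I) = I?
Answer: 264343/3 ≈ 88114.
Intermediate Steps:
A(n) = 10*n/3 (A(n) = (5*(n + n))/3 = (5*(2*n))/3 = (10*n)/3 = 10*n/3)
s(M) = 10*M/3
O(w, D) = D - 7*D*w (O(w, D) = -7*D*w + D = D - 7*D*w)
o = 45058/3 (o = 5 - ((10/3)*26 - 15101) = 5 - (260/3 - 15101) = 5 - 1*(-45043/3) = 5 + 45043/3 = 45058/3 ≈ 15019.)
o - O(H, 55) = 45058/3 - 55*(1 - 7*190) = 45058/3 - 55*(1 - 1330) = 45058/3 - 55*(-1329) = 45058/3 - 1*(-73095) = 45058/3 + 73095 = 264343/3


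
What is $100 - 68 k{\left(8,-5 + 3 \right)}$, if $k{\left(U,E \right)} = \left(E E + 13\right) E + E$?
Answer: $2548$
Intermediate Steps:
$k{\left(U,E \right)} = E + E \left(13 + E^{2}\right)$ ($k{\left(U,E \right)} = \left(E^{2} + 13\right) E + E = \left(13 + E^{2}\right) E + E = E \left(13 + E^{2}\right) + E = E + E \left(13 + E^{2}\right)$)
$100 - 68 k{\left(8,-5 + 3 \right)} = 100 - 68 \left(-5 + 3\right) \left(14 + \left(-5 + 3\right)^{2}\right) = 100 - 68 \left(- 2 \left(14 + \left(-2\right)^{2}\right)\right) = 100 - 68 \left(- 2 \left(14 + 4\right)\right) = 100 - 68 \left(\left(-2\right) 18\right) = 100 - -2448 = 100 + 2448 = 2548$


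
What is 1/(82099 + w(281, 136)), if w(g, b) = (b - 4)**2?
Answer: 1/99523 ≈ 1.0048e-5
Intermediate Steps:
w(g, b) = (-4 + b)**2
1/(82099 + w(281, 136)) = 1/(82099 + (-4 + 136)**2) = 1/(82099 + 132**2) = 1/(82099 + 17424) = 1/99523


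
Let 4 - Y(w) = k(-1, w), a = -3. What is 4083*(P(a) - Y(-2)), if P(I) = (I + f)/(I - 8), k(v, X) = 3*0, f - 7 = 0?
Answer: -195984/11 ≈ -17817.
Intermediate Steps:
f = 7 (f = 7 + 0 = 7)
k(v, X) = 0
P(I) = (7 + I)/(-8 + I) (P(I) = (I + 7)/(I - 8) = (7 + I)/(-8 + I))
Y(w) = 4 (Y(w) = 4 - 1*0 = 4 + 0 = 4)
4083*(P(a) - Y(-2)) = 4083*((7 - 3)/(-8 - 3) - 1*4) = 4083*(4/(-11) - 4) = 4083*(-1/11*4 - 4) = 4083*(-4/11 - 4) = 4083*(-48/11) = -195984/11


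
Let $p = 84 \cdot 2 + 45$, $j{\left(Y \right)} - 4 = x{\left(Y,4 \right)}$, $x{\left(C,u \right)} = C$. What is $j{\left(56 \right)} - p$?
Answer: $-153$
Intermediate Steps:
$j{\left(Y \right)} = 4 + Y$
$p = 213$ ($p = 168 + 45 = 213$)
$j{\left(56 \right)} - p = \left(4 + 56\right) - 213 = 60 - 213 = -153$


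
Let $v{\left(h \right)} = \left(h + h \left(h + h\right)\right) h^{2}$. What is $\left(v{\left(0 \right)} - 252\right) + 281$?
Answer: $29$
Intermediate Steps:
$v{\left(h \right)} = h^{2} \left(h + 2 h^{2}\right)$ ($v{\left(h \right)} = \left(h + h 2 h\right) h^{2} = \left(h + 2 h^{2}\right) h^{2} = h^{2} \left(h + 2 h^{2}\right)$)
$\left(v{\left(0 \right)} - 252\right) + 281 = \left(0^{3} \left(1 + 2 \cdot 0\right) - 252\right) + 281 = \left(0 \left(1 + 0\right) - 252\right) + 281 = \left(0 \cdot 1 - 252\right) + 281 = \left(0 - 252\right) + 281 = -252 + 281 = 29$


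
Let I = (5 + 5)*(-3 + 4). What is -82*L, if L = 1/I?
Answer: -41/5 ≈ -8.2000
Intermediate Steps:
I = 10 (I = 10*1 = 10)
L = ⅒ (L = 1/10 = ⅒ ≈ 0.10000)
-82*L = -82*⅒ = -41/5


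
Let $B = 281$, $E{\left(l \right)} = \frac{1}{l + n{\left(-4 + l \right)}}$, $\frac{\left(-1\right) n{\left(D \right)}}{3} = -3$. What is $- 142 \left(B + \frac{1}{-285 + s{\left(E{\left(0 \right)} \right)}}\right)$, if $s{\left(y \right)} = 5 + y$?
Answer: $- \frac{100511860}{2519} \approx -39902.0$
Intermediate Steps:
$n{\left(D \right)} = 9$ ($n{\left(D \right)} = \left(-3\right) \left(-3\right) = 9$)
$E{\left(l \right)} = \frac{1}{9 + l}$ ($E{\left(l \right)} = \frac{1}{l + 9} = \frac{1}{9 + l}$)
$- 142 \left(B + \frac{1}{-285 + s{\left(E{\left(0 \right)} \right)}}\right) = - 142 \left(281 + \frac{1}{-285 + \left(5 + \frac{1}{9 + 0}\right)}\right) = - 142 \left(281 + \frac{1}{-285 + \left(5 + \frac{1}{9}\right)}\right) = - 142 \left(281 + \frac{1}{-285 + \frac{46}{9}}\right) = - 142 \left(281 + \frac{1}{- \frac{2519}{9}}\right) = - 142 \left(281 - \frac{9}{2519}\right) = \left(-142\right) \frac{707830}{2519} = - \frac{100511860}{2519}$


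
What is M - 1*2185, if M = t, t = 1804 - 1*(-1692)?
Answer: 1311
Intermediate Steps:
t = 3496 (t = 1804 + 1692 = 3496)
M = 3496
M - 1*2185 = 3496 - 1*2185 = 3496 - 2185 = 1311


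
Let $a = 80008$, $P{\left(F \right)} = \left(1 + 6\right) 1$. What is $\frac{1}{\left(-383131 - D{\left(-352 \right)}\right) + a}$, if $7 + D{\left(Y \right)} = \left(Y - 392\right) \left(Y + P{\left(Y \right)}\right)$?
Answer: $- \frac{1}{559796} \approx -1.7864 \cdot 10^{-6}$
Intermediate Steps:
$P{\left(F \right)} = 7$ ($P{\left(F \right)} = 7 \cdot 1 = 7$)
$D{\left(Y \right)} = -7 + \left(-392 + Y\right) \left(7 + Y\right)$ ($D{\left(Y \right)} = -7 + \left(Y - 392\right) \left(Y + 7\right) = -7 + \left(-392 + Y\right) \left(7 + Y\right)$)
$\frac{1}{\left(-383131 - D{\left(-352 \right)}\right) + a} = \frac{1}{\left(-383131 - \left(-2751 + \left(-352\right)^{2} - -135520\right)\right) + 80008} = \frac{1}{\left(-383131 - \left(-2751 + 123904 + 135520\right)\right) + 80008} = \frac{1}{\left(-383131 - 256673\right) + 80008} = \frac{1}{-639804 + 80008} = \frac{1}{-559796} = - \frac{1}{559796}$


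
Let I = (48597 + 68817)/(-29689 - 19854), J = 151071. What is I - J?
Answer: -7484627967/49543 ≈ -1.5107e+5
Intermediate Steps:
I = -117414/49543 (I = 117414/(-49543) = 117414*(-1/49543) = -117414/49543 ≈ -2.3699)
I - J = -117414/49543 - 1*151071 = -117414/49543 - 151071 = -7484627967/49543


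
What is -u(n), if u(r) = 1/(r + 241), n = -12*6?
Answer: -1/169 ≈ -0.0059172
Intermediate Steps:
n = -72
u(r) = 1/(241 + r)
-u(n) = -1/(241 - 72) = -1/169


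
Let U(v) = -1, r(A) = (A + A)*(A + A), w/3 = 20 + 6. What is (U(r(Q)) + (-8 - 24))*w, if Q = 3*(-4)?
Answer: -2574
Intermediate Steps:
Q = -12
w = 78 (w = 3*(20 + 6) = 3*26 = 78)
r(A) = 4*A² (r(A) = (2*A)*(2*A) = 4*A²)
(U(r(Q)) + (-8 - 24))*w = (-1 + (-8 - 24))*78 = (-1 - 32)*78 = -33*78 = -2574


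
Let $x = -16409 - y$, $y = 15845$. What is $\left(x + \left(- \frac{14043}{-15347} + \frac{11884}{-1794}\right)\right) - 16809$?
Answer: $- \frac{675492560620}{13766259} \approx -49069.0$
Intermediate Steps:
$x = -32254$ ($x = -16409 - 15845 = -32254$)
$\left(x + \left(- \frac{14043}{-15347} + \frac{11884}{-1794}\right)\right) - 16809 = \left(-32254 + \left(- \frac{14043}{-15347} + \frac{11884}{-1794}\right)\right) - 16809 = \left(-32254 + \left(\left(-14043\right) \left(- \frac{1}{15347}\right) + 11884 \left(- \frac{1}{1794}\right)\right)\right) - 16809 = \left(-32254 + \left(\frac{14043}{15347} - \frac{5942}{897}\right)\right) - 16809 = \left(-32254 - \frac{78595303}{13766259}\right) - 16809 = - \frac{444095513089}{13766259} - 16809 = - \frac{675492560620}{13766259}$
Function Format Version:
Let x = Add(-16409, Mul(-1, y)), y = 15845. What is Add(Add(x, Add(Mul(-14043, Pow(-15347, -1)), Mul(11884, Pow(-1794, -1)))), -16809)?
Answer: Rational(-675492560620, 13766259) ≈ -49069.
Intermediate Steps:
x = -32254 (x = Add(-16409, Mul(-1, 15845)) = Add(-16409, -15845) = -32254)
Add(Add(x, Add(Mul(-14043, Pow(-15347, -1)), Mul(11884, Pow(-1794, -1)))), -16809) = Add(Add(-32254, Add(Mul(-14043, Pow(-15347, -1)), Mul(11884, Pow(-1794, -1)))), -16809) = Add(Add(-32254, Add(Mul(-14043, Rational(-1, 15347)), Mul(11884, Rational(-1, 1794)))), -16809) = Add(Add(-32254, Add(Rational(14043, 15347), Rational(-5942, 897))), -16809) = Add(Add(-32254, Rational(-78595303, 13766259)), -16809) = Add(Rational(-444095513089, 13766259), -16809) = Rational(-675492560620, 13766259)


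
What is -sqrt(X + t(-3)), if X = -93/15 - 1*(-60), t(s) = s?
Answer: -sqrt(1270)/5 ≈ -7.1274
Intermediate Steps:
X = 269/5 (X = -93*1/15 + 60 = -31/5 + 60 = 269/5 ≈ 53.800)
-sqrt(X + t(-3)) = -sqrt(269/5 - 3) = -sqrt(254/5) = -sqrt(1270)/5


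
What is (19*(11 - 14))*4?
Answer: -228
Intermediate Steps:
(19*(11 - 14))*4 = (19*(-3))*4 = -57*4 = -228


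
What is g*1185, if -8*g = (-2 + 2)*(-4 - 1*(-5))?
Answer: 0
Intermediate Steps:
g = 0 (g = -(-2 + 2)*(-4 - 1*(-5))/8 = -0*(-4 + 5) = -0 = -⅛*0 = 0)
g*1185 = 0*1185 = 0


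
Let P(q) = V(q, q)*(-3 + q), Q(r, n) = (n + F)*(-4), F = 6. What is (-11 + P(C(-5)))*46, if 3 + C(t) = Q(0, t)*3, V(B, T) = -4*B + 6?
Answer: -55154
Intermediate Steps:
V(B, T) = 6 - 4*B
Q(r, n) = -24 - 4*n (Q(r, n) = (n + 6)*(-4) = (6 + n)*(-4) = -24 - 4*n)
C(t) = -75 - 12*t (C(t) = -3 + (-24 - 4*t)*3 = -3 + (-72 - 12*t) = -75 - 12*t)
P(q) = (-3 + q)*(6 - 4*q) (P(q) = (6 - 4*q)*(-3 + q) = (-3 + q)*(6 - 4*q))
(-11 + P(C(-5)))*46 = (-11 + (-18 - 4*(-75 - 12*(-5))² + 18*(-75 - 12*(-5))))*46 = (-11 + (-18 - 4*(-75 + 60)² + 18*(-75 + 60)))*46 = (-11 + (-18 - 4*(-15)² + 18*(-15)))*46 = (-11 + (-18 - 4*225 - 270))*46 = (-11 + (-18 - 900 - 270))*46 = (-11 - 1188)*46 = -1199*46 = -55154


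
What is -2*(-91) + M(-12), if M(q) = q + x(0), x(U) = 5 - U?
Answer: 175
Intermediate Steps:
M(q) = 5 + q (M(q) = q + (5 - 1*0) = q + (5 + 0) = q + 5 = 5 + q)
-2*(-91) + M(-12) = -2*(-91) + (5 - 12) = 182 - 7 = 175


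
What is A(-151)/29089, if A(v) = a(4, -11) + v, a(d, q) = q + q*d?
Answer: -206/29089 ≈ -0.0070817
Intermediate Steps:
a(d, q) = q + d*q
A(v) = -55 + v (A(v) = -11*(1 + 4) + v = -11*5 + v = -55 + v)
A(-151)/29089 = (-55 - 151)/29089 = -206*1/29089 = -206/29089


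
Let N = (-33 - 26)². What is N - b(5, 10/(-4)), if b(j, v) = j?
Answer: 3476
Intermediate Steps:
N = 3481 (N = (-59)² = 3481)
N - b(5, 10/(-4)) = 3481 - 1*5 = 3481 - 5 = 3476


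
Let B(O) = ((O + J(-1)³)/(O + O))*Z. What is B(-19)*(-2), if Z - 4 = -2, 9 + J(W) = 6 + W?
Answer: -166/19 ≈ -8.7368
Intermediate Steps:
J(W) = -3 + W (J(W) = -9 + (6 + W) = -3 + W)
Z = 2 (Z = 4 - 2 = 2)
B(O) = (-64 + O)/O (B(O) = ((O + (-3 - 1)³)/(O + O))*2 = ((O + (-4)³)/((2*O)))*2 = ((O - 64)*(1/(2*O)))*2 = ((-64 + O)*(1/(2*O)))*2 = ((-64 + O)/(2*O))*2 = (-64 + O)/O)
B(-19)*(-2) = ((-64 - 19)/(-19))*(-2) = -1/19*(-83)*(-2) = (83/19)*(-2) = -166/19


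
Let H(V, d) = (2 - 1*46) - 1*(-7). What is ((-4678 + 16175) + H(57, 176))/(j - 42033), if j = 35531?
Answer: -5730/3251 ≈ -1.7625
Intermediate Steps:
H(V, d) = -37 (H(V, d) = (2 - 46) + 7 = -44 + 7 = -37)
((-4678 + 16175) + H(57, 176))/(j - 42033) = ((-4678 + 16175) - 37)/(35531 - 42033) = (11497 - 37)/(-6502) = 11460*(-1/6502) = -5730/3251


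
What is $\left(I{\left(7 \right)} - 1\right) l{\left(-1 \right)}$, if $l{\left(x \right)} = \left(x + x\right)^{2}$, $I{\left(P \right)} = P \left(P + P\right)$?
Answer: $388$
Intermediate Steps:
$I{\left(P \right)} = 2 P^{2}$ ($I{\left(P \right)} = P 2 P = 2 P^{2}$)
$l{\left(x \right)} = 4 x^{2}$ ($l{\left(x \right)} = \left(2 x\right)^{2} = 4 x^{2}$)
$\left(I{\left(7 \right)} - 1\right) l{\left(-1 \right)} = \left(2 \cdot 7^{2} - 1\right) 4 \left(-1\right)^{2} = \left(2 \cdot 49 - 1\right) 4 \cdot 1 = \left(98 - 1\right) 4 = 97 \cdot 4 = 388$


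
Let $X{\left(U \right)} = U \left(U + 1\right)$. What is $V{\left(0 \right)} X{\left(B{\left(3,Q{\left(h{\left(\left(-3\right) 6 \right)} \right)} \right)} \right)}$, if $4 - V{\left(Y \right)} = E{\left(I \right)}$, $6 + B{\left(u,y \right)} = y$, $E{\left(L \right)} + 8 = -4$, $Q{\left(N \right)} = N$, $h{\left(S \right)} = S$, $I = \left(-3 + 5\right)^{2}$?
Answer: $8832$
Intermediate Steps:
$I = 4$ ($I = 2^{2} = 4$)
$E{\left(L \right)} = -12$ ($E{\left(L \right)} = -8 - 4 = -12$)
$B{\left(u,y \right)} = -6 + y$
$X{\left(U \right)} = U \left(1 + U\right)$
$V{\left(Y \right)} = 16$ ($V{\left(Y \right)} = 4 - -12 = 4 + 12 = 16$)
$V{\left(0 \right)} X{\left(B{\left(3,Q{\left(h{\left(\left(-3\right) 6 \right)} \right)} \right)} \right)} = 16 \left(-6 - 18\right) \left(1 - 24\right) = 16 \left(- 24 \left(1 - 24\right)\right) = 16 \left(\left(-24\right) \left(-23\right)\right) = 16 \cdot 552 = 8832$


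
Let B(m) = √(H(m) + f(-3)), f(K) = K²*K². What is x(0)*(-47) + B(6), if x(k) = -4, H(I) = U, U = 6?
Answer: 188 + √87 ≈ 197.33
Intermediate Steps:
H(I) = 6
f(K) = K⁴
B(m) = √87 (B(m) = √(6 + (-3)⁴) = √(6 + 81) = √87)
x(0)*(-47) + B(6) = -4*(-47) + √87 = 188 + √87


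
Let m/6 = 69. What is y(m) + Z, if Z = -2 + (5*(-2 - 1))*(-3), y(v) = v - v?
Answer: 43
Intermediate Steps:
m = 414 (m = 6*69 = 414)
y(v) = 0
Z = 43 (Z = -2 + (5*(-3))*(-3) = -2 - 15*(-3) = -2 + 45 = 43)
y(m) + Z = 0 + 43 = 43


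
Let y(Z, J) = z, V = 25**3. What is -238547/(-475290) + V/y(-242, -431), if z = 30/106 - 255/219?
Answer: -1436597616799/81036945 ≈ -17728.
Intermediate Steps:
V = 15625
z = -3410/3869 (z = 30*(1/106) - 255*1/219 = 15/53 - 85/73 = -3410/3869 ≈ -0.88136)
y(Z, J) = -3410/3869
-238547/(-475290) + V/y(-242, -431) = -238547/(-475290) + 15625/(-3410/3869) = -238547*(-1/475290) + 15625*(-3869/3410) = 238547/475290 - 12090625/682 = -1436597616799/81036945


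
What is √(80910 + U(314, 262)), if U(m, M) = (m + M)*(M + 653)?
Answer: 15*√2702 ≈ 779.71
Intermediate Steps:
U(m, M) = (653 + M)*(M + m) (U(m, M) = (M + m)*(653 + M) = (653 + M)*(M + m))
√(80910 + U(314, 262)) = √(80910 + (262² + 653*262 + 653*314 + 262*314)) = √(80910 + (68644 + 171086 + 205042 + 82268)) = √(80910 + 527040) = √607950 = 15*√2702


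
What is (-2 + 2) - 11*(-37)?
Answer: 407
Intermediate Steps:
(-2 + 2) - 11*(-37) = 0 + 407 = 407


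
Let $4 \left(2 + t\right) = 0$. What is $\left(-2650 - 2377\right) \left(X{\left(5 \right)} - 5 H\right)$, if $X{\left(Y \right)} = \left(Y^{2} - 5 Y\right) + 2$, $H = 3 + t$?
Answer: $15081$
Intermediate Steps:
$t = -2$ ($t = -2 + \frac{1}{4} \cdot 0 = -2 + 0 = -2$)
$H = 1$ ($H = 3 - 2 = 1$)
$X{\left(Y \right)} = 2 + Y^{2} - 5 Y$
$\left(-2650 - 2377\right) \left(X{\left(5 \right)} - 5 H\right) = \left(-2650 - 2377\right) \left(\left(2 + 5^{2} - 25\right) - 5\right) = \left(-2650 - 2377\right) \left(\left(2 + 25 - 25\right) - 5\right) = - 5027 \left(2 - 5\right) = \left(-5027\right) \left(-3\right) = 15081$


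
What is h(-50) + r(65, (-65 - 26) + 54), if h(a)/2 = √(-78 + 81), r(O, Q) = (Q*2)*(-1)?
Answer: 74 + 2*√3 ≈ 77.464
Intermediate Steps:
r(O, Q) = -2*Q (r(O, Q) = (2*Q)*(-1) = -2*Q)
h(a) = 2*√3 (h(a) = 2*√(-78 + 81) = 2*√3)
h(-50) + r(65, (-65 - 26) + 54) = 2*√3 - 2*((-65 - 26) + 54) = 2*√3 - 2*(-91 + 54) = 2*√3 - 2*(-37) = 2*√3 + 74 = 74 + 2*√3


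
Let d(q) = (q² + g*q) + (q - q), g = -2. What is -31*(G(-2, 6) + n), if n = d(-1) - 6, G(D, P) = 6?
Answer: -93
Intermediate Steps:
d(q) = q² - 2*q (d(q) = (q² - 2*q) + (q - q) = (q² - 2*q) + 0 = q² - 2*q)
n = -3 (n = -(-2 - 1) - 6 = -1*(-3) - 6 = 3 - 6 = -3)
-31*(G(-2, 6) + n) = -31*(6 - 3) = -31*3 = -93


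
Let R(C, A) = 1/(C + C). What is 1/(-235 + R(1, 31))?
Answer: -2/469 ≈ -0.0042644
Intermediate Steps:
R(C, A) = 1/(2*C)
1/(-235 + R(1, 31)) = 1/(-235 + (½)/1) = 1/(-235 + (½)*1) = 1/(-235 + ½) = 1/(-469/2) = -2/469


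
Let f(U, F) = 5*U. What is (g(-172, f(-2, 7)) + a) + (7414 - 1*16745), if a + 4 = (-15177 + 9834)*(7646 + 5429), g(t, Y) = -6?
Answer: -69869066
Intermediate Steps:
a = -69859729 (a = -4 + (-15177 + 9834)*(7646 + 5429) = -4 - 5343*13075 = -4 - 69859725 = -69859729)
(g(-172, f(-2, 7)) + a) + (7414 - 1*16745) = (-6 - 69859729) + (7414 - 1*16745) = -69859735 + (7414 - 16745) = -69859735 - 9331 = -69869066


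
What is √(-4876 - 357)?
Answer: I*√5233 ≈ 72.339*I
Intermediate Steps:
√(-4876 - 357) = √(-5233) = I*√5233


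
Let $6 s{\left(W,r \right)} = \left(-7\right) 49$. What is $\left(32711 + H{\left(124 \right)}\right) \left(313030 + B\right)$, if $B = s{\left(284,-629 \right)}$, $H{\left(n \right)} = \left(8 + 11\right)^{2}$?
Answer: $10350637544$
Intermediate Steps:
$H{\left(n \right)} = 361$ ($H{\left(n \right)} = 19^{2} = 361$)
$s{\left(W,r \right)} = - \frac{343}{6}$ ($s{\left(W,r \right)} = \frac{\left(-7\right) 49}{6} = \frac{1}{6} \left(-343\right) = - \frac{343}{6}$)
$B = - \frac{343}{6} \approx -57.167$
$\left(32711 + H{\left(124 \right)}\right) \left(313030 + B\right) = \left(32711 + 361\right) \left(313030 - \frac{343}{6}\right) = 33072 \cdot \frac{1877837}{6} = 10350637544$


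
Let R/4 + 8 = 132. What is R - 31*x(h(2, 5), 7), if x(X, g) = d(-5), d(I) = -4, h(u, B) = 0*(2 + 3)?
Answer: 620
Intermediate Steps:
h(u, B) = 0 (h(u, B) = 0*5 = 0)
x(X, g) = -4
R = 496 (R = -32 + 4*132 = -32 + 528 = 496)
R - 31*x(h(2, 5), 7) = 496 - 31*(-4) = 496 + 124 = 620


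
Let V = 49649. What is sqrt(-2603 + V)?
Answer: sqrt(47046) ≈ 216.90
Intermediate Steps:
sqrt(-2603 + V) = sqrt(-2603 + 49649) = sqrt(47046)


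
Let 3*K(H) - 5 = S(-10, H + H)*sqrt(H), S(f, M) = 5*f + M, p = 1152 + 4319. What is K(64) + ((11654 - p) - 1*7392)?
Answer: -2998/3 ≈ -999.33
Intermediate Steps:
p = 5471
S(f, M) = M + 5*f
K(H) = 5/3 + sqrt(H)*(-50 + 2*H)/3 (K(H) = 5/3 + (((H + H) + 5*(-10))*sqrt(H))/3 = 5/3 + ((2*H - 50)*sqrt(H))/3 = 5/3 + ((-50 + 2*H)*sqrt(H))/3 = 5/3 + (sqrt(H)*(-50 + 2*H))/3 = 5/3 + sqrt(H)*(-50 + 2*H)/3)
K(64) + ((11654 - p) - 1*7392) = (5/3 + 2*sqrt(64)*(-25 + 64)/3) + ((11654 - 1*5471) - 1*7392) = (5/3 + (2/3)*8*39) + ((11654 - 5471) - 7392) = (5/3 + 208) + (6183 - 7392) = 629/3 - 1209 = -2998/3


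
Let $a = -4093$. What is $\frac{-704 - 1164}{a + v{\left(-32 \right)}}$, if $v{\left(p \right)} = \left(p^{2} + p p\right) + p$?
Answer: $\frac{1868}{2077} \approx 0.89937$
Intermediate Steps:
$v{\left(p \right)} = p + 2 p^{2}$ ($v{\left(p \right)} = \left(p^{2} + p^{2}\right) + p = 2 p^{2} + p = p + 2 p^{2}$)
$\frac{-704 - 1164}{a + v{\left(-32 \right)}} = \frac{-704 - 1164}{-4093 - 32 \left(1 + 2 \left(-32\right)\right)} = - \frac{1868}{-4093 - 32 \left(1 - 64\right)} = - \frac{1868}{-4093 - -2016} = - \frac{1868}{-4093 + 2016} = - \frac{1868}{-2077} = \left(-1868\right) \left(- \frac{1}{2077}\right) = \frac{1868}{2077}$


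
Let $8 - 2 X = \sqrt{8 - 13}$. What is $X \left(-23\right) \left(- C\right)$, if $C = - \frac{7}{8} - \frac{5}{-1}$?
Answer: $\frac{759}{2} - \frac{759 i \sqrt{5}}{16} \approx 379.5 - 106.07 i$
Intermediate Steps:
$C = \frac{33}{8}$ ($C = \left(-7\right) \frac{1}{8} - -5 = - \frac{7}{8} + 5 = \frac{33}{8} \approx 4.125$)
$X = 4 - \frac{i \sqrt{5}}{2}$ ($X = 4 - \frac{\sqrt{8 - 13}}{2} = 4 - \frac{\sqrt{-5}}{2} = 4 - \frac{i \sqrt{5}}{2} \approx 4.0 - 1.118 i$)
$X \left(-23\right) \left(- C\right) = \left(4 - \frac{i \sqrt{5}}{2}\right) \left(-23\right) \left(\left(-1\right) \frac{33}{8}\right) = \left(-92 + \frac{23 i \sqrt{5}}{2}\right) \left(- \frac{33}{8}\right) = \frac{759}{2} - \frac{759 i \sqrt{5}}{16}$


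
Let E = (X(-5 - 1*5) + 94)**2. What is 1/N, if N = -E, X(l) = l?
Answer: -1/7056 ≈ -0.00014172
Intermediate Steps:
E = 7056 (E = ((-5 - 1*5) + 94)**2 = ((-5 - 5) + 94)**2 = (-10 + 94)**2 = 84**2 = 7056)
N = -7056 (N = -1*7056 = -7056)
1/N = 1/(-7056) = -1/7056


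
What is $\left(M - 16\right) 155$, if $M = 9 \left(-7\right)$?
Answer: $-12245$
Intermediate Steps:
$M = -63$
$\left(M - 16\right) 155 = \left(-63 - 16\right) 155 = \left(-79\right) 155 = -12245$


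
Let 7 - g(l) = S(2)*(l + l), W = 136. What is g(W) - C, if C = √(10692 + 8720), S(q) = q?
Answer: -537 - 2*√4853 ≈ -676.33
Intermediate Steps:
g(l) = 7 - 4*l (g(l) = 7 - 2*(l + l) = 7 - 2*2*l = 7 - 4*l)
C = 2*√4853 (C = √19412 = 2*√4853 ≈ 139.33)
g(W) - C = (7 - 4*136) - 2*√4853 = (7 - 544) - 2*√4853 = -537 - 2*√4853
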